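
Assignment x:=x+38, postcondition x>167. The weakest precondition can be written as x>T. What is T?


Formula: wp(x:=E, P) = P[E/x] (substitute E for x in postcondition)
Step 1: Postcondition: x>167
Step 2: Substitute x+38 for x: x+38>167
Step 3: Solve for x: x > 167-38 = 129

129


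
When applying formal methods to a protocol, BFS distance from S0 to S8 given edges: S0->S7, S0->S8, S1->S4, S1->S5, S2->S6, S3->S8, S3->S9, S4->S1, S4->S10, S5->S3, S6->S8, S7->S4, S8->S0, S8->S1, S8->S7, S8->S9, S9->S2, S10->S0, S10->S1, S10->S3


BFS layer-by-layer from S0:
  dist 0: {S0}
  dist 1: {S7, S8}
  -> S8 reached at distance 1
Shortest path length = 1

1


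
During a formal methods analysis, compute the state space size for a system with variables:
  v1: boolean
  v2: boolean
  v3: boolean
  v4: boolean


State space = product of domain sizes of all variables.
Domain sizes:
  v1 (boolean): 2
  v2 (boolean): 2
  v3 (boolean): 2
  v4 (boolean): 2
Product = 2 * 2 * 2 * 2 = 16

16


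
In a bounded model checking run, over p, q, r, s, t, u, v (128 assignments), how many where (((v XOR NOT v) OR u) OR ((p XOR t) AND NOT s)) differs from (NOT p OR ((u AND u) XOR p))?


F1 = (((v XOR NOT v) OR u) OR ((p XOR t) AND NOT s))
F2 = (NOT p OR ((u AND u) XOR p))
Evaluate both on each of 128 rows (bits = p,q,r,s,t,u,v):
  row 0 [0000000]: F1=1 F2=1 -> 0
  row 1 [0000001]: F1=1 F2=1 -> 0
  row 2 [0000010]: F1=1 F2=1 -> 0
  row 3 [0000011]: F1=1 F2=1 -> 0
  row 4 [0000100]: F1=1 F2=1 -> 0
  (every remaining row is evaluated the same way; all 128 results are listed next)
Full result column, 8 rows per line (p,q,r,s fixed per line; t,u,v runs 000..111 left to right):
  rows 0-7 [p,q,r,s=0000]: 00000000  (ones: 0)
  rows 8-15 [p,q,r,s=0001]: 00000000  (ones: 0)
  rows 16-23 [p,q,r,s=0010]: 00000000  (ones: 0)
  rows 24-31 [p,q,r,s=0011]: 00000000  (ones: 0)
  rows 32-39 [p,q,r,s=0100]: 00000000  (ones: 0)
  rows 40-47 [p,q,r,s=0101]: 00000000  (ones: 0)
  rows 48-55 [p,q,r,s=0110]: 00000000  (ones: 0)
  rows 56-63 [p,q,r,s=0111]: 00000000  (ones: 0)
  rows 64-71 [p,q,r,s=1000]: 00110011  (ones: 4)
  rows 72-79 [p,q,r,s=1001]: 00110011  (ones: 4)
  rows 80-87 [p,q,r,s=1010]: 00110011  (ones: 4)
  rows 88-95 [p,q,r,s=1011]: 00110011  (ones: 4)
  rows 96-103 [p,q,r,s=1100]: 00110011  (ones: 4)
  rows 104-111 [p,q,r,s=1101]: 00110011  (ones: 4)
  rows 112-119 [p,q,r,s=1110]: 00110011  (ones: 4)
  rows 120-127 [p,q,r,s=1111]: 00110011  (ones: 4)
Disagreements = 0+0+0+0+0+0+0+0+4+4+4+4+4+4+4+4 = 32

32


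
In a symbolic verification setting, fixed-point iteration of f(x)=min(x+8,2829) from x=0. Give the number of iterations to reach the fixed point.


Step 1: x=0, cap=2829, increment=8
Step 2: x grows by 8 each step until capped at 2829; fixed point is x=2829
Step 3: iterations = ceil(2829/8) = 354

354


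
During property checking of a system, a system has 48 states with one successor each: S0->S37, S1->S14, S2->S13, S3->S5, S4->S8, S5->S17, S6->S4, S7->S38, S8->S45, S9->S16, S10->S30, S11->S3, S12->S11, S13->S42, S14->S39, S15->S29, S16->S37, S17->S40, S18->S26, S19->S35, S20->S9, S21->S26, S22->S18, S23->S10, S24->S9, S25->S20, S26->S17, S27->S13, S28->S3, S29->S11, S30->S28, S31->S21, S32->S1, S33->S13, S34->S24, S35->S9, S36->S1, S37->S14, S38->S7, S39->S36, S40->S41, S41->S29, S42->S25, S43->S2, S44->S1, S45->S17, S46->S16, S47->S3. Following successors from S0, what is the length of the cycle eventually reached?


Trace from S0 until a state repeats:
  S0 -> S37 -> S14 -> S39 -> S36 -> S1 -> S14
S14 first seen at step 2, revisited at step 6.
Cycle length = 6 - 2 = 4

4


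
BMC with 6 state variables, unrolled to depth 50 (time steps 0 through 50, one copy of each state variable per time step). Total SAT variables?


BMC unrolls to depth k, creating one copy of each state var for steps 0..k.
Step count = 50 + 1 = 51 (steps 0 through 50)
Vars per step = 6
Total = 6 * 51 = 306

306


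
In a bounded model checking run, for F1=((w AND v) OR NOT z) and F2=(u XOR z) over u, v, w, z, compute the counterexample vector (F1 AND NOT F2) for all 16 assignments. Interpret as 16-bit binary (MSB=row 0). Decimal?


F1 = ((w AND v) OR NOT z)
F2 = (u XOR z)
Counterexample to F1=>F2 is where F1=1 and F2=0.
Evaluate each row (bits = u,v,w,z, MSB first):
  row 0 [0000]: F1=1 F2=0 -> F1&~F2 -> 1
  row 1 [0001]: F1=0 F2=1 -> F1&~F2 -> 0
  row 2 [0010]: F1=1 F2=0 -> F1&~F2 -> 1
  row 3 [0011]: F1=0 F2=1 -> F1&~F2 -> 0
  row 4 [0100]: F1=1 F2=0 -> F1&~F2 -> 1
  row 5 [0101]: F1=0 F2=1 -> F1&~F2 -> 0
  row 6 [0110]: F1=1 F2=0 -> F1&~F2 -> 1
  row 7 [0111]: F1=1 F2=1 -> F1&~F2 -> 0
  row 8 [1000]: F1=1 F2=1 -> F1&~F2 -> 0
  row 9 [1001]: F1=0 F2=0 -> F1&~F2 -> 0
  row 10 [1010]: F1=1 F2=1 -> F1&~F2 -> 0
  row 11 [1011]: F1=0 F2=0 -> F1&~F2 -> 0
  row 12 [1100]: F1=1 F2=1 -> F1&~F2 -> 0
  row 13 [1101]: F1=0 F2=0 -> F1&~F2 -> 0
  row 14 [1110]: F1=1 F2=1 -> F1&~F2 -> 0
  row 15 [1111]: F1=1 F2=0 -> F1&~F2 -> 1
Full result column, 4 rows per line (u,v fixed per line; w,z runs 00..11 left to right):
  rows 0-3 [u,v=00]: 1010  = hex A
  rows 4-7 [u,v=01]: 1010  = hex A
  rows 8-11 [u,v=10]: 0000  = hex 0
  rows 12-15 [u,v=11]: 0001  = hex 1
Counterexample vector (row 0 .. row 15) = 1010101000000001
Output column grouped in 4s = 1010 1010 0000 0001 = 0xAA01
Convert to decimal digit by digit (value = value*16 + digit):
  A -> 10
  10*16 + 10 (A) = 170
  170*16 + 0 = 2720
  2720*16 + 1 = 43521
Decimal = 43521

43521


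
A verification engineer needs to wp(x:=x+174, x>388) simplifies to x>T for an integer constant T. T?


Formula: wp(x:=E, P) = P[E/x] (substitute E for x in postcondition)
Step 1: Postcondition: x>388
Step 2: Substitute x+174 for x: x+174>388
Step 3: Solve for x: x > 388-174 = 214

214


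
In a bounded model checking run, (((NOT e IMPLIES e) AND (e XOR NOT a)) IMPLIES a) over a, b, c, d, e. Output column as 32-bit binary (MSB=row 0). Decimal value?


Formula: (((NOT e IMPLIES e) AND (e XOR NOT a)) IMPLIES a) over a, b, c, d, e (32 rows)
Evaluate each row (bits = a,b,c,d,e, MSB first):
  row 0 [00000]: (((NOT 0 IMPLIES 0) AND (0 XOR NOT 0)) IMPLIES 0) -> 1
  row 1 [00001]: (((NOT 1 IMPLIES 1) AND (1 XOR NOT 0)) IMPLIES 0) -> 1
  row 2 [00010]: (((NOT 0 IMPLIES 0) AND (0 XOR NOT 0)) IMPLIES 0) -> 1
  row 3 [00011]: (((NOT 1 IMPLIES 1) AND (1 XOR NOT 0)) IMPLIES 0) -> 1
  row 4 [00100]: (((NOT 0 IMPLIES 0) AND (0 XOR NOT 0)) IMPLIES 0) -> 1
  row 5 [00101]: (((NOT 1 IMPLIES 1) AND (1 XOR NOT 0)) IMPLIES 0) -> 1
  row 6 [00110]: (((NOT 0 IMPLIES 0) AND (0 XOR NOT 0)) IMPLIES 0) -> 1
  row 7 [00111]: (((NOT 1 IMPLIES 1) AND (1 XOR NOT 0)) IMPLIES 0) -> 1
  row 8 [01000]: (((NOT 0 IMPLIES 0) AND (0 XOR NOT 0)) IMPLIES 0) -> 1
  row 9 [01001]: (((NOT 1 IMPLIES 1) AND (1 XOR NOT 0)) IMPLIES 0) -> 1
  row 10 [01010]: (((NOT 0 IMPLIES 0) AND (0 XOR NOT 0)) IMPLIES 0) -> 1
  row 11 [01011]: (((NOT 1 IMPLIES 1) AND (1 XOR NOT 0)) IMPLIES 0) -> 1
  row 12 [01100]: (((NOT 0 IMPLIES 0) AND (0 XOR NOT 0)) IMPLIES 0) -> 1
  row 13 [01101]: (((NOT 1 IMPLIES 1) AND (1 XOR NOT 0)) IMPLIES 0) -> 1
  row 14 [01110]: (((NOT 0 IMPLIES 0) AND (0 XOR NOT 0)) IMPLIES 0) -> 1
  row 15 [01111]: (((NOT 1 IMPLIES 1) AND (1 XOR NOT 0)) IMPLIES 0) -> 1
  row 16 [10000]: (((NOT 0 IMPLIES 0) AND (0 XOR NOT 1)) IMPLIES 1) -> 1
  row 17 [10001]: (((NOT 1 IMPLIES 1) AND (1 XOR NOT 1)) IMPLIES 1) -> 1
  row 18 [10010]: (((NOT 0 IMPLIES 0) AND (0 XOR NOT 1)) IMPLIES 1) -> 1
  row 19 [10011]: (((NOT 1 IMPLIES 1) AND (1 XOR NOT 1)) IMPLIES 1) -> 1
  row 20 [10100]: (((NOT 0 IMPLIES 0) AND (0 XOR NOT 1)) IMPLIES 1) -> 1
  row 21 [10101]: (((NOT 1 IMPLIES 1) AND (1 XOR NOT 1)) IMPLIES 1) -> 1
  row 22 [10110]: (((NOT 0 IMPLIES 0) AND (0 XOR NOT 1)) IMPLIES 1) -> 1
  row 23 [10111]: (((NOT 1 IMPLIES 1) AND (1 XOR NOT 1)) IMPLIES 1) -> 1
  row 24 [11000]: (((NOT 0 IMPLIES 0) AND (0 XOR NOT 1)) IMPLIES 1) -> 1
  row 25 [11001]: (((NOT 1 IMPLIES 1) AND (1 XOR NOT 1)) IMPLIES 1) -> 1
  row 26 [11010]: (((NOT 0 IMPLIES 0) AND (0 XOR NOT 1)) IMPLIES 1) -> 1
  row 27 [11011]: (((NOT 1 IMPLIES 1) AND (1 XOR NOT 1)) IMPLIES 1) -> 1
  row 28 [11100]: (((NOT 0 IMPLIES 0) AND (0 XOR NOT 1)) IMPLIES 1) -> 1
  row 29 [11101]: (((NOT 1 IMPLIES 1) AND (1 XOR NOT 1)) IMPLIES 1) -> 1
  row 30 [11110]: (((NOT 0 IMPLIES 0) AND (0 XOR NOT 1)) IMPLIES 1) -> 1
  row 31 [11111]: (((NOT 1 IMPLIES 1) AND (1 XOR NOT 1)) IMPLIES 1) -> 1
Full result column, 4 rows per line (a,b,c fixed per line; d,e runs 00..11 left to right):
  rows 0-3 [a,b,c=000]: 1111  = hex F
  rows 4-7 [a,b,c=001]: 1111  = hex F
  rows 8-11 [a,b,c=010]: 1111  = hex F
  rows 12-15 [a,b,c=011]: 1111  = hex F
  rows 16-19 [a,b,c=100]: 1111  = hex F
  rows 20-23 [a,b,c=101]: 1111  = hex F
  rows 24-27 [a,b,c=110]: 1111  = hex F
  rows 28-31 [a,b,c=111]: 1111  = hex F
Output column (row 0 .. row 31) = 11111111111111111111111111111111
Output column grouped in 4s = 1111 1111 1111 1111 1111 1111 1111 1111 = 0xFFFFFFFF
Convert to decimal digit by digit (value = value*16 + digit):
  F -> 15
  15*16 + 15 (F) = 255
  255*16 + 15 (F) = 4095
  4095*16 + 15 (F) = 65535
  65535*16 + 15 (F) = 1048575
  1048575*16 + 15 (F) = 16777215
  16777215*16 + 15 (F) = 268435455
  268435455*16 + 15 (F) = 4294967295
Decimal = 4294967295

4294967295


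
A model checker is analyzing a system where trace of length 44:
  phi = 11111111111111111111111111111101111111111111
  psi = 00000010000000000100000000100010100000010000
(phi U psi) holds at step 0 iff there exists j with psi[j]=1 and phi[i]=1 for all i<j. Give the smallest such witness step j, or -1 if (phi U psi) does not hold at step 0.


(phi U psi) at 0: need smallest j with psi[j]=1 and phi[i]=1 for all i in [0,j).
Scan from step 0:
  step 0: phi=1, psi=0 -> continue
  step 1: phi=1, psi=0 -> continue
  step 2: phi=1, psi=0 -> continue
  step 3: phi=1, psi=0 -> continue
  step 6: psi=1 and phi held for [0,6) -> witness found
Witness step = 6

6


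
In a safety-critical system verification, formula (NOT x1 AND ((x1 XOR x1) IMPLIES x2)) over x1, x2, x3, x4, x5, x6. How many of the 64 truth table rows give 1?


Formula: (NOT x1 AND ((x1 XOR x1) IMPLIES x2)) over 6 vars (64 rows)
Evaluate each row (x1, x2, x3, x4, x5, x6 as bits, MSB first):
  row 0 [000000]: (NOT 0 AND ((0 XOR 0) IMPLIES 0)) -> 1
  row 1 [000001]: (NOT 0 AND ((0 XOR 0) IMPLIES 0)) -> 1
  row 2 [000010]: (NOT 0 AND ((0 XOR 0) IMPLIES 0)) -> 1
  row 3 [000011]: (NOT 0 AND ((0 XOR 0) IMPLIES 0)) -> 1
  row 4 [000100]: (NOT 0 AND ((0 XOR 0) IMPLIES 0)) -> 1
  (every remaining row is evaluated the same way; all 64 results are listed next)
Full result column, 8 rows per line (x1,x2,x3 fixed per line; x4,x5,x6 runs 000..111 left to right):
  rows 0-7 [x1,x2,x3=000]: 11111111  (ones: 8)
  rows 8-15 [x1,x2,x3=001]: 11111111  (ones: 8)
  rows 16-23 [x1,x2,x3=010]: 11111111  (ones: 8)
  rows 24-31 [x1,x2,x3=011]: 11111111  (ones: 8)
  rows 32-39 [x1,x2,x3=100]: 00000000  (ones: 0)
  rows 40-47 [x1,x2,x3=101]: 00000000  (ones: 0)
  rows 48-55 [x1,x2,x3=110]: 00000000  (ones: 0)
  rows 56-63 [x1,x2,x3=111]: 00000000  (ones: 0)
Count of 1-rows = 8+8+8+8+0+0+0+0 = 32

32


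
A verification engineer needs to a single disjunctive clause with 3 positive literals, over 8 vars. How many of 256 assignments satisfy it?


Step 1: Total=2^8=256
Step 2: Unsat when all 3 false: 2^5=32
Step 3: Sat=256-32=224

224


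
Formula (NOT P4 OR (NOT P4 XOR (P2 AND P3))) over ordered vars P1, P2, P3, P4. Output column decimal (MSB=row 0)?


Formula: (NOT P4 OR (NOT P4 XOR (P2 AND P3))) over P1, P2, P3, P4 (16 rows)
Evaluate each row (bits = P1,P2,P3,P4, MSB first):
  row 0 [0000]: (NOT 0 OR (NOT 0 XOR (0 AND 0))) -> 1
  row 1 [0001]: (NOT 1 OR (NOT 1 XOR (0 AND 0))) -> 0
  row 2 [0010]: (NOT 0 OR (NOT 0 XOR (0 AND 1))) -> 1
  row 3 [0011]: (NOT 1 OR (NOT 1 XOR (0 AND 1))) -> 0
  row 4 [0100]: (NOT 0 OR (NOT 0 XOR (1 AND 0))) -> 1
  row 5 [0101]: (NOT 1 OR (NOT 1 XOR (1 AND 0))) -> 0
  row 6 [0110]: (NOT 0 OR (NOT 0 XOR (1 AND 1))) -> 1
  row 7 [0111]: (NOT 1 OR (NOT 1 XOR (1 AND 1))) -> 1
  row 8 [1000]: (NOT 0 OR (NOT 0 XOR (0 AND 0))) -> 1
  row 9 [1001]: (NOT 1 OR (NOT 1 XOR (0 AND 0))) -> 0
  row 10 [1010]: (NOT 0 OR (NOT 0 XOR (0 AND 1))) -> 1
  row 11 [1011]: (NOT 1 OR (NOT 1 XOR (0 AND 1))) -> 0
  row 12 [1100]: (NOT 0 OR (NOT 0 XOR (1 AND 0))) -> 1
  row 13 [1101]: (NOT 1 OR (NOT 1 XOR (1 AND 0))) -> 0
  row 14 [1110]: (NOT 0 OR (NOT 0 XOR (1 AND 1))) -> 1
  row 15 [1111]: (NOT 1 OR (NOT 1 XOR (1 AND 1))) -> 1
Full result column, 4 rows per line (P1,P2 fixed per line; P3,P4 runs 00..11 left to right):
  rows 0-3 [P1,P2=00]: 1010  = hex A
  rows 4-7 [P1,P2=01]: 1011  = hex B
  rows 8-11 [P1,P2=10]: 1010  = hex A
  rows 12-15 [P1,P2=11]: 1011  = hex B
Output column (row 0 .. row 15) = 1010101110101011
Output column grouped in 4s = 1010 1011 1010 1011 = 0xABAB
Convert to decimal digit by digit (value = value*16 + digit):
  A -> 10
  10*16 + 11 (B) = 171
  171*16 + 10 (A) = 2746
  2746*16 + 11 (B) = 43947
Decimal = 43947

43947


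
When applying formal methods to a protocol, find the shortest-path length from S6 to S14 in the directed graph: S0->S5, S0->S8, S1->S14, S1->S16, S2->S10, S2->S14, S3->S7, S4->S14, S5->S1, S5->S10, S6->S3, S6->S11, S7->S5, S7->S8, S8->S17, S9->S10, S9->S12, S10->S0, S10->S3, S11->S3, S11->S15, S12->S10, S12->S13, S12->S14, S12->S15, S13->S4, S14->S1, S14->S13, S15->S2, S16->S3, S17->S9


BFS layer-by-layer from S6:
  dist 0: {S6}
  dist 1: {S3, S11}
  dist 2: {S7, S15}
  dist 3: {S2, S5, S8}
  dist 4: {S1, S10, S14, S17}
  -> S14 reached at distance 4
Shortest path length = 4

4


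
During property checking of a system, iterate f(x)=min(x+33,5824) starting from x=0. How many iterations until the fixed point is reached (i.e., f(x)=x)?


Step 1: x=0, cap=5824, increment=33
Step 2: x grows by 33 each step until capped at 5824; fixed point is x=5824
Step 3: iterations = ceil(5824/33) = 177

177


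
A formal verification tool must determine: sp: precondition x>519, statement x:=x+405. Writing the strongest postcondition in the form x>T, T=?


Formula: sp(P, x:=E) = exists old_x. (x = E[old_x/x]) AND P[old_x/x] (old_x is the value of x before the assignment; eliminate old_x by solving x = E[old_x/x] for old_x)
Step 1: Precondition P: x>519, i.e. old_x > 519
Step 2: Assignment gives x = old_x + 405, so old_x = x - 405
Step 3: Substitute into P: x - 405 > 519
Step 4: Simplify: x > 519+405 = 924

924


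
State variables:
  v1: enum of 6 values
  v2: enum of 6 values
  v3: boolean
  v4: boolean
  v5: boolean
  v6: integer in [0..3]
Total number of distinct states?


State space = product of domain sizes of all variables.
Domain sizes:
  v1 (enum of 6 values): 6
  v2 (enum of 6 values): 6
  v3 (boolean): 2
  v4 (boolean): 2
  v5 (boolean): 2
  v6 (integer in [0..3]): 4
Product = 6 * 6 * 2 * 2 * 2 * 4 = 1152

1152


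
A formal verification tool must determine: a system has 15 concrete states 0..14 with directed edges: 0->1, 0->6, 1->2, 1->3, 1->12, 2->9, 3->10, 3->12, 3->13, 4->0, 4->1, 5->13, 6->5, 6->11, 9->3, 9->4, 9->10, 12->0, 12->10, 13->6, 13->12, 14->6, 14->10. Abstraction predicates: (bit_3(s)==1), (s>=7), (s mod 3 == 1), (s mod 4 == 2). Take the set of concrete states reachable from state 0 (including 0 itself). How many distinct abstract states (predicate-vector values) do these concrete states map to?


BFS from 0:
Concrete reachable: {0, 1, 2, 3, 4, 5, 6, 9, 10, 11, 12, 13}
Abstract via predicates (bit_3(s)==1), (s>=7), (s mod 3 == 1), (s mod 4 == 2):
  (0,0,0,0) <- {0, 3, 5}
  (0,0,0,1) <- {2, 6}
  (0,0,1,0) <- {1, 4}
  (1,1,0,0) <- {9, 11, 12}
  (1,1,1,0) <- {13}
  (1,1,1,1) <- {10}
Distinct abstract states = 6

6


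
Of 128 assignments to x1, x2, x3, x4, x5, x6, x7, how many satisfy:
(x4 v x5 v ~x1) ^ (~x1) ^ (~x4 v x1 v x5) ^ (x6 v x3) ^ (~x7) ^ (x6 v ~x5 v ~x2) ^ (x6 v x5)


CNF with 7 clauses over 7 vars (128 assignments).
An assignment satisfies CNF iff every clause has >=1 true literal.
Check each row (bits = x1,x2,x3,x4,x5,x6,x7; clause T/F shown):
  row 0 [0000000]: clauses=TTTFTTF -> 0
  row 1 [0000001]: clauses=TTTFFTF -> 0
  row 2 [0000010]: clauses=TTTTTTT -> 1
  row 3 [0000011]: clauses=TTTTFTT -> 0
  row 4 [0000100]: clauses=TTTFTTT -> 0
  (every remaining row is evaluated the same way; all 128 results are listed next)
Full result column, 8 rows per line (x1,x2,x3,x4 fixed per line; x5,x6,x7 runs 000..111 left to right):
  rows 0-7 [x1,x2,x3,x4=0000]: 00100010  (ones: 2)
  rows 8-15 [x1,x2,x3,x4=0001]: 00000010  (ones: 1)
  rows 16-23 [x1,x2,x3,x4=0010]: 00101010  (ones: 3)
  rows 24-31 [x1,x2,x3,x4=0011]: 00001010  (ones: 2)
  rows 32-39 [x1,x2,x3,x4=0100]: 00100010  (ones: 2)
  rows 40-47 [x1,x2,x3,x4=0101]: 00000010  (ones: 1)
  rows 48-55 [x1,x2,x3,x4=0110]: 00100010  (ones: 2)
  rows 56-63 [x1,x2,x3,x4=0111]: 00000010  (ones: 1)
  rows 64-71 [x1,x2,x3,x4=1000]: 00000000  (ones: 0)
  rows 72-79 [x1,x2,x3,x4=1001]: 00000000  (ones: 0)
  rows 80-87 [x1,x2,x3,x4=1010]: 00000000  (ones: 0)
  rows 88-95 [x1,x2,x3,x4=1011]: 00000000  (ones: 0)
  rows 96-103 [x1,x2,x3,x4=1100]: 00000000  (ones: 0)
  rows 104-111 [x1,x2,x3,x4=1101]: 00000000  (ones: 0)
  rows 112-119 [x1,x2,x3,x4=1110]: 00000000  (ones: 0)
  rows 120-127 [x1,x2,x3,x4=1111]: 00000000  (ones: 0)
Satisfying assignments = 2+1+3+2+2+1+2+1+0+0+0+0+0+0+0+0 = 14

14


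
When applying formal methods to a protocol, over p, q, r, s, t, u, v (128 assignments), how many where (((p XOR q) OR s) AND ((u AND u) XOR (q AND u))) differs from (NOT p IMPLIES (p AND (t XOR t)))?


F1 = (((p XOR q) OR s) AND ((u AND u) XOR (q AND u)))
F2 = (NOT p IMPLIES (p AND (t XOR t)))
Evaluate both on each of 128 rows (bits = p,q,r,s,t,u,v):
  row 0 [0000000]: F1=0 F2=0 -> 0
  row 1 [0000001]: F1=0 F2=0 -> 0
  row 2 [0000010]: F1=0 F2=0 -> 0
  row 3 [0000011]: F1=0 F2=0 -> 0
  row 4 [0000100]: F1=0 F2=0 -> 0
  (every remaining row is evaluated the same way; all 128 results are listed next)
Full result column, 8 rows per line (p,q,r,s fixed per line; t,u,v runs 000..111 left to right):
  rows 0-7 [p,q,r,s=0000]: 00000000  (ones: 0)
  rows 8-15 [p,q,r,s=0001]: 00110011  (ones: 4)
  rows 16-23 [p,q,r,s=0010]: 00000000  (ones: 0)
  rows 24-31 [p,q,r,s=0011]: 00110011  (ones: 4)
  rows 32-39 [p,q,r,s=0100]: 00000000  (ones: 0)
  rows 40-47 [p,q,r,s=0101]: 00000000  (ones: 0)
  rows 48-55 [p,q,r,s=0110]: 00000000  (ones: 0)
  rows 56-63 [p,q,r,s=0111]: 00000000  (ones: 0)
  rows 64-71 [p,q,r,s=1000]: 11001100  (ones: 4)
  rows 72-79 [p,q,r,s=1001]: 11001100  (ones: 4)
  rows 80-87 [p,q,r,s=1010]: 11001100  (ones: 4)
  rows 88-95 [p,q,r,s=1011]: 11001100  (ones: 4)
  rows 96-103 [p,q,r,s=1100]: 11111111  (ones: 8)
  rows 104-111 [p,q,r,s=1101]: 11111111  (ones: 8)
  rows 112-119 [p,q,r,s=1110]: 11111111  (ones: 8)
  rows 120-127 [p,q,r,s=1111]: 11111111  (ones: 8)
Disagreements = 0+4+0+4+0+0+0+0+4+4+4+4+8+8+8+8 = 56

56


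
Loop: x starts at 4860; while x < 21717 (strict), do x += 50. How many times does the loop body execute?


Step 1: x goes from 4860 toward 21717 by 50; the body runs while x<21717, so iterations = ceil((bound-start)/step)
Step 2: Distance=16857
Step 3: ceil(16857/50)=338

338


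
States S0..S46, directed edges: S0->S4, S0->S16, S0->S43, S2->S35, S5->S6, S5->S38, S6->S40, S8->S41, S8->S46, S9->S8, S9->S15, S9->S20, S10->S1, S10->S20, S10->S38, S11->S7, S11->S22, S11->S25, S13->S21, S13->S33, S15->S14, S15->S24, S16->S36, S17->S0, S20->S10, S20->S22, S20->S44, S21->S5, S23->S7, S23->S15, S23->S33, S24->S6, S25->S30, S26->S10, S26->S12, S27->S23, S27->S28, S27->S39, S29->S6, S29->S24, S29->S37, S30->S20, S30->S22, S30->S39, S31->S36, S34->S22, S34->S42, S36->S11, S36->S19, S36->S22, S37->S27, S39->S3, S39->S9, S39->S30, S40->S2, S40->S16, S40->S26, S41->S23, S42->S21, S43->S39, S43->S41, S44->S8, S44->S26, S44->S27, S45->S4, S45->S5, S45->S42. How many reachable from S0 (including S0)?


BFS from S0:
  layer 0: {S0}
  layer 1: {S4, S16, S43}
  layer 2: {S36, S39, S41}
  layer 3: {S3, S9, S11, S19, S22, S23, S30}
  layer 4: {S7, S8, S15, S20, S25, S33}
  layer 5: {S10, S14, S24, S44, S46}
  layer 6: {S1, S6, S26, S27, S38}
  layer 7: {S12, S28, S40}
  layer 8: {S2}
  layer 9: {S35}
Reachable set: {S0, S1, S2, S3, S4, S6, S7, S8, S9, S10, S11, S12, S14, S15, S16, S19, S20, S22, S23, S24, S25, S26, S27, S28, S30, S33, S35, S36, S38, S39, S40, S41, S43, S44, S46}
Count = 35

35


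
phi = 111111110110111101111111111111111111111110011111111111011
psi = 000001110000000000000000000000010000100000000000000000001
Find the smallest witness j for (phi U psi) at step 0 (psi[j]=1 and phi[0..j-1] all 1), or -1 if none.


(phi U psi) at 0: need smallest j with psi[j]=1 and phi[i]=1 for all i in [0,j).
Scan from step 0:
  step 0: phi=1, psi=0 -> continue
  step 1: phi=1, psi=0 -> continue
  step 2: phi=1, psi=0 -> continue
  step 3: phi=1, psi=0 -> continue
  step 5: psi=1 and phi held for [0,5) -> witness found
Witness step = 5

5


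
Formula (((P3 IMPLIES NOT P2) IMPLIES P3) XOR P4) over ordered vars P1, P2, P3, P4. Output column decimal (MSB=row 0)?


Formula: (((P3 IMPLIES NOT P2) IMPLIES P3) XOR P4) over P1, P2, P3, P4 (16 rows)
Evaluate each row (bits = P1,P2,P3,P4, MSB first):
  row 0 [0000]: (((0 IMPLIES NOT 0) IMPLIES 0) XOR 0) -> 0
  row 1 [0001]: (((0 IMPLIES NOT 0) IMPLIES 0) XOR 1) -> 1
  row 2 [0010]: (((1 IMPLIES NOT 0) IMPLIES 1) XOR 0) -> 1
  row 3 [0011]: (((1 IMPLIES NOT 0) IMPLIES 1) XOR 1) -> 0
  row 4 [0100]: (((0 IMPLIES NOT 1) IMPLIES 0) XOR 0) -> 0
  row 5 [0101]: (((0 IMPLIES NOT 1) IMPLIES 0) XOR 1) -> 1
  row 6 [0110]: (((1 IMPLIES NOT 1) IMPLIES 1) XOR 0) -> 1
  row 7 [0111]: (((1 IMPLIES NOT 1) IMPLIES 1) XOR 1) -> 0
  row 8 [1000]: (((0 IMPLIES NOT 0) IMPLIES 0) XOR 0) -> 0
  row 9 [1001]: (((0 IMPLIES NOT 0) IMPLIES 0) XOR 1) -> 1
  row 10 [1010]: (((1 IMPLIES NOT 0) IMPLIES 1) XOR 0) -> 1
  row 11 [1011]: (((1 IMPLIES NOT 0) IMPLIES 1) XOR 1) -> 0
  row 12 [1100]: (((0 IMPLIES NOT 1) IMPLIES 0) XOR 0) -> 0
  row 13 [1101]: (((0 IMPLIES NOT 1) IMPLIES 0) XOR 1) -> 1
  row 14 [1110]: (((1 IMPLIES NOT 1) IMPLIES 1) XOR 0) -> 1
  row 15 [1111]: (((1 IMPLIES NOT 1) IMPLIES 1) XOR 1) -> 0
Full result column, 4 rows per line (P1,P2 fixed per line; P3,P4 runs 00..11 left to right):
  rows 0-3 [P1,P2=00]: 0110  = hex 6
  rows 4-7 [P1,P2=01]: 0110  = hex 6
  rows 8-11 [P1,P2=10]: 0110  = hex 6
  rows 12-15 [P1,P2=11]: 0110  = hex 6
Output column (row 0 .. row 15) = 0110011001100110
Output column grouped in 4s = 0110 0110 0110 0110 = 0x6666
Convert to decimal digit by digit (value = value*16 + digit):
  6 -> 6
  6*16 + 6 = 102
  102*16 + 6 = 1638
  1638*16 + 6 = 26214
Decimal = 26214

26214


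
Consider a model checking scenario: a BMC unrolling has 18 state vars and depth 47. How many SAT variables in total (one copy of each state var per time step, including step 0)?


BMC unrolls to depth k, creating one copy of each state var for steps 0..k.
Step count = 47 + 1 = 48 (steps 0 through 47)
Vars per step = 18
Total = 18 * 48 = 864

864


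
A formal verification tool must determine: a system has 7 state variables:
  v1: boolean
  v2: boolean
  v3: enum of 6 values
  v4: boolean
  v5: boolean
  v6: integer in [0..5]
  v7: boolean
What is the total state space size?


State space = product of domain sizes of all variables.
Domain sizes:
  v1 (boolean): 2
  v2 (boolean): 2
  v3 (enum of 6 values): 6
  v4 (boolean): 2
  v5 (boolean): 2
  v6 (integer in [0..5]): 6
  v7 (boolean): 2
Product = 2 * 2 * 6 * 2 * 2 * 6 * 2 = 1152

1152


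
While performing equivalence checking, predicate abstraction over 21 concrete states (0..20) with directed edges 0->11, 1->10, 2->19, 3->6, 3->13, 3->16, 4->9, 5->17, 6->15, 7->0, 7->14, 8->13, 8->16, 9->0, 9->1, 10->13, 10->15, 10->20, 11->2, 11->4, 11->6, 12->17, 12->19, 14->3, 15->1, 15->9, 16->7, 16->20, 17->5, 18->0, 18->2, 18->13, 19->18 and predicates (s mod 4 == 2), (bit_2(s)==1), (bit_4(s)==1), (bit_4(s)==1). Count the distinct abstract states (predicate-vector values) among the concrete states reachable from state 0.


BFS from 0:
Concrete reachable: {0, 1, 2, 4, 6, 9, 10, 11, 13, 15, 18, 19, 20}
Abstract via predicates (s mod 4 == 2), (bit_2(s)==1), (bit_4(s)==1), (bit_4(s)==1):
  (0,0,0,0) <- {0, 1, 9, 11}
  (0,0,1,1) <- {19}
  (0,1,0,0) <- {4, 13, 15}
  (0,1,1,1) <- {20}
  (1,0,0,0) <- {2, 10}
  (1,0,1,1) <- {18}
  (1,1,0,0) <- {6}
Distinct abstract states = 7

7


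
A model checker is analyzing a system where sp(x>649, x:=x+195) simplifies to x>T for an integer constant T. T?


Formula: sp(P, x:=E) = exists old_x. (x = E[old_x/x]) AND P[old_x/x] (old_x is the value of x before the assignment; eliminate old_x by solving x = E[old_x/x] for old_x)
Step 1: Precondition P: x>649, i.e. old_x > 649
Step 2: Assignment gives x = old_x + 195, so old_x = x - 195
Step 3: Substitute into P: x - 195 > 649
Step 4: Simplify: x > 649+195 = 844

844


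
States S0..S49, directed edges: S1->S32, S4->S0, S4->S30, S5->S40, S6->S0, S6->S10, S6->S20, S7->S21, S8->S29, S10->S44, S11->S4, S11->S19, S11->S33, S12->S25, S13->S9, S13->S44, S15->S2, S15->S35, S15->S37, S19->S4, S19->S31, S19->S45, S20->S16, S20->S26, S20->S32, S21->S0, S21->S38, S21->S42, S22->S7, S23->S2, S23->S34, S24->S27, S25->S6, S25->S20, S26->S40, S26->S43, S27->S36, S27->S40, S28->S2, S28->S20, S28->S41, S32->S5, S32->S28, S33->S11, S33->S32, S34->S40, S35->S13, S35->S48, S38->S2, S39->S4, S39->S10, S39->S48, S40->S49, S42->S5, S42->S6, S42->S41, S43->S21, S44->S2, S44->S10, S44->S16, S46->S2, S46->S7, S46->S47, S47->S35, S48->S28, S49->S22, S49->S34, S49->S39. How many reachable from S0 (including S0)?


BFS from S0:
  layer 0: {S0}
Reachable set: {S0}
Count = 1

1


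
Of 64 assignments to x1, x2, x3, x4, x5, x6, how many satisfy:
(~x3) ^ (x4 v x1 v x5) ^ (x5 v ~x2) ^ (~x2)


CNF with 4 clauses over 6 vars (64 assignments).
An assignment satisfies CNF iff every clause has >=1 true literal.
Check each row (bits = x1,x2,x3,x4,x5,x6; clause T/F shown):
  row 0 [000000]: clauses=TFTT -> 0
  row 1 [000001]: clauses=TFTT -> 0
  row 2 [000010]: clauses=TTTT -> 1
  row 3 [000011]: clauses=TTTT -> 1
  row 4 [000100]: clauses=TTTT -> 1
  (every remaining row is evaluated the same way; all 64 results are listed next)
Full result column, 8 rows per line (x1,x2,x3 fixed per line; x4,x5,x6 runs 000..111 left to right):
  rows 0-7 [x1,x2,x3=000]: 00111111  (ones: 6)
  rows 8-15 [x1,x2,x3=001]: 00000000  (ones: 0)
  rows 16-23 [x1,x2,x3=010]: 00000000  (ones: 0)
  rows 24-31 [x1,x2,x3=011]: 00000000  (ones: 0)
  rows 32-39 [x1,x2,x3=100]: 11111111  (ones: 8)
  rows 40-47 [x1,x2,x3=101]: 00000000  (ones: 0)
  rows 48-55 [x1,x2,x3=110]: 00000000  (ones: 0)
  rows 56-63 [x1,x2,x3=111]: 00000000  (ones: 0)
Satisfying assignments = 6+0+0+0+8+0+0+0 = 14

14


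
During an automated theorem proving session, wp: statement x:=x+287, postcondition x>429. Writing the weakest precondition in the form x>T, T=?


Formula: wp(x:=E, P) = P[E/x] (substitute E for x in postcondition)
Step 1: Postcondition: x>429
Step 2: Substitute x+287 for x: x+287>429
Step 3: Solve for x: x > 429-287 = 142

142


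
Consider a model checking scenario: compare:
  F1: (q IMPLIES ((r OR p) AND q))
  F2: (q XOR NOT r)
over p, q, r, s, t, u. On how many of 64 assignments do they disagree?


F1 = (q IMPLIES ((r OR p) AND q))
F2 = (q XOR NOT r)
Evaluate both on each of 64 rows (bits = p,q,r,s,t,u):
  row 0 [000000]: F1=1 F2=1 -> 0
  row 1 [000001]: F1=1 F2=1 -> 0
  row 2 [000010]: F1=1 F2=1 -> 0
  row 3 [000011]: F1=1 F2=1 -> 0
  row 4 [000100]: F1=1 F2=1 -> 0
  (every remaining row is evaluated the same way; all 64 results are listed next)
Full result column, 8 rows per line (p,q,r fixed per line; s,t,u runs 000..111 left to right):
  rows 0-7 [p,q,r=000]: 00000000  (ones: 0)
  rows 8-15 [p,q,r=001]: 11111111  (ones: 8)
  rows 16-23 [p,q,r=010]: 00000000  (ones: 0)
  rows 24-31 [p,q,r=011]: 00000000  (ones: 0)
  rows 32-39 [p,q,r=100]: 00000000  (ones: 0)
  rows 40-47 [p,q,r=101]: 11111111  (ones: 8)
  rows 48-55 [p,q,r=110]: 11111111  (ones: 8)
  rows 56-63 [p,q,r=111]: 00000000  (ones: 0)
Disagreements = 0+8+0+0+0+8+8+0 = 24

24


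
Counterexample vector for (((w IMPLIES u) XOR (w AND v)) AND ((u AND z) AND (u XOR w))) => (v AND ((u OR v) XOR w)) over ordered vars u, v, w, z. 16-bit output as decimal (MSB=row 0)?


F1 = (((w IMPLIES u) XOR (w AND v)) AND ((u AND z) AND (u XOR w)))
F2 = (v AND ((u OR v) XOR w))
Counterexample to F1=>F2 is where F1=1 and F2=0.
Evaluate each row (bits = u,v,w,z, MSB first):
  row 0 [0000]: F1=0 F2=0 -> F1&~F2 -> 0
  row 1 [0001]: F1=0 F2=0 -> F1&~F2 -> 0
  row 2 [0010]: F1=0 F2=0 -> F1&~F2 -> 0
  row 3 [0011]: F1=0 F2=0 -> F1&~F2 -> 0
  row 4 [0100]: F1=0 F2=1 -> F1&~F2 -> 0
  row 5 [0101]: F1=0 F2=1 -> F1&~F2 -> 0
  row 6 [0110]: F1=0 F2=0 -> F1&~F2 -> 0
  row 7 [0111]: F1=0 F2=0 -> F1&~F2 -> 0
  row 8 [1000]: F1=0 F2=0 -> F1&~F2 -> 0
  row 9 [1001]: F1=1 F2=0 -> F1&~F2 -> 1
  row 10 [1010]: F1=0 F2=0 -> F1&~F2 -> 0
  row 11 [1011]: F1=0 F2=0 -> F1&~F2 -> 0
  row 12 [1100]: F1=0 F2=1 -> F1&~F2 -> 0
  row 13 [1101]: F1=1 F2=1 -> F1&~F2 -> 0
  row 14 [1110]: F1=0 F2=0 -> F1&~F2 -> 0
  row 15 [1111]: F1=0 F2=0 -> F1&~F2 -> 0
Full result column, 4 rows per line (u,v fixed per line; w,z runs 00..11 left to right):
  rows 0-3 [u,v=00]: 0000  = hex 0
  rows 4-7 [u,v=01]: 0000  = hex 0
  rows 8-11 [u,v=10]: 0100  = hex 4
  rows 12-15 [u,v=11]: 0000  = hex 0
Counterexample vector (row 0 .. row 15) = 0000000001000000
Output column grouped in 4s = 0000 0000 0100 0000 = 0x0040
Convert to decimal digit by digit (value = value*16 + digit):
  0 -> 0
  0*16 + 0 = 0
  0*16 + 4 = 4
  4*16 + 0 = 64
Decimal = 64

64


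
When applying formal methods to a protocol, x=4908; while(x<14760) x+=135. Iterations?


Step 1: x goes from 4908 toward 14760 by 135; the body runs while x<14760, so iterations = ceil((bound-start)/step)
Step 2: Distance=9852
Step 3: ceil(9852/135)=73

73


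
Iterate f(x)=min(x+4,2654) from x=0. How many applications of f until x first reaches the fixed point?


Step 1: x=0, cap=2654, increment=4
Step 2: x grows by 4 each step until capped at 2654; fixed point is x=2654
Step 3: iterations = ceil(2654/4) = 664

664


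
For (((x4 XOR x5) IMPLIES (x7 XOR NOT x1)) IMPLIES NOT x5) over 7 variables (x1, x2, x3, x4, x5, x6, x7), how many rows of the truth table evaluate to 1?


Formula: (((x4 XOR x5) IMPLIES (x7 XOR NOT x1)) IMPLIES NOT x5) over 7 vars (128 rows)
Evaluate each row (x1, x2, x3, x4, x5, x6, x7 as bits, MSB first):
  row 0 [0000000]: (((0 XOR 0) IMPLIES (0 XOR NOT 0)) IMPLIES NOT 0) -> 1
  row 1 [0000001]: (((0 XOR 0) IMPLIES (1 XOR NOT 0)) IMPLIES NOT 0) -> 1
  row 2 [0000010]: (((0 XOR 0) IMPLIES (0 XOR NOT 0)) IMPLIES NOT 0) -> 1
  row 3 [0000011]: (((0 XOR 0) IMPLIES (1 XOR NOT 0)) IMPLIES NOT 0) -> 1
  row 4 [0000100]: (((0 XOR 1) IMPLIES (0 XOR NOT 0)) IMPLIES NOT 1) -> 0
  (every remaining row is evaluated the same way; all 128 results are listed next)
Full result column, 8 rows per line (x1,x2,x3,x4 fixed per line; x5,x6,x7 runs 000..111 left to right):
  rows 0-7 [x1,x2,x3,x4=0000]: 11110101  (ones: 6)
  rows 8-15 [x1,x2,x3,x4=0001]: 11110000  (ones: 4)
  rows 16-23 [x1,x2,x3,x4=0010]: 11110101  (ones: 6)
  rows 24-31 [x1,x2,x3,x4=0011]: 11110000  (ones: 4)
  rows 32-39 [x1,x2,x3,x4=0100]: 11110101  (ones: 6)
  rows 40-47 [x1,x2,x3,x4=0101]: 11110000  (ones: 4)
  rows 48-55 [x1,x2,x3,x4=0110]: 11110101  (ones: 6)
  rows 56-63 [x1,x2,x3,x4=0111]: 11110000  (ones: 4)
  rows 64-71 [x1,x2,x3,x4=1000]: 11111010  (ones: 6)
  rows 72-79 [x1,x2,x3,x4=1001]: 11110000  (ones: 4)
  rows 80-87 [x1,x2,x3,x4=1010]: 11111010  (ones: 6)
  rows 88-95 [x1,x2,x3,x4=1011]: 11110000  (ones: 4)
  rows 96-103 [x1,x2,x3,x4=1100]: 11111010  (ones: 6)
  rows 104-111 [x1,x2,x3,x4=1101]: 11110000  (ones: 4)
  rows 112-119 [x1,x2,x3,x4=1110]: 11111010  (ones: 6)
  rows 120-127 [x1,x2,x3,x4=1111]: 11110000  (ones: 4)
Count of 1-rows = 6+4+6+4+6+4+6+4+6+4+6+4+6+4+6+4 = 80

80


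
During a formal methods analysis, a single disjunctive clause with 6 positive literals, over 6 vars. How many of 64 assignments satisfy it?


Step 1: Total=2^6=64
Step 2: Unsat when all 6 false: 2^0=1
Step 3: Sat=64-1=63

63


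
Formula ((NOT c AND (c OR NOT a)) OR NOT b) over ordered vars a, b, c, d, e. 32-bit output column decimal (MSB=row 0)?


Formula: ((NOT c AND (c OR NOT a)) OR NOT b) over a, b, c, d, e (32 rows)
Evaluate each row (bits = a,b,c,d,e, MSB first):
  row 0 [00000]: ((NOT 0 AND (0 OR NOT 0)) OR NOT 0) -> 1
  row 1 [00001]: ((NOT 0 AND (0 OR NOT 0)) OR NOT 0) -> 1
  row 2 [00010]: ((NOT 0 AND (0 OR NOT 0)) OR NOT 0) -> 1
  row 3 [00011]: ((NOT 0 AND (0 OR NOT 0)) OR NOT 0) -> 1
  row 4 [00100]: ((NOT 1 AND (1 OR NOT 0)) OR NOT 0) -> 1
  row 5 [00101]: ((NOT 1 AND (1 OR NOT 0)) OR NOT 0) -> 1
  row 6 [00110]: ((NOT 1 AND (1 OR NOT 0)) OR NOT 0) -> 1
  row 7 [00111]: ((NOT 1 AND (1 OR NOT 0)) OR NOT 0) -> 1
  row 8 [01000]: ((NOT 0 AND (0 OR NOT 0)) OR NOT 1) -> 1
  row 9 [01001]: ((NOT 0 AND (0 OR NOT 0)) OR NOT 1) -> 1
  row 10 [01010]: ((NOT 0 AND (0 OR NOT 0)) OR NOT 1) -> 1
  row 11 [01011]: ((NOT 0 AND (0 OR NOT 0)) OR NOT 1) -> 1
  row 12 [01100]: ((NOT 1 AND (1 OR NOT 0)) OR NOT 1) -> 0
  row 13 [01101]: ((NOT 1 AND (1 OR NOT 0)) OR NOT 1) -> 0
  row 14 [01110]: ((NOT 1 AND (1 OR NOT 0)) OR NOT 1) -> 0
  row 15 [01111]: ((NOT 1 AND (1 OR NOT 0)) OR NOT 1) -> 0
  row 16 [10000]: ((NOT 0 AND (0 OR NOT 1)) OR NOT 0) -> 1
  row 17 [10001]: ((NOT 0 AND (0 OR NOT 1)) OR NOT 0) -> 1
  row 18 [10010]: ((NOT 0 AND (0 OR NOT 1)) OR NOT 0) -> 1
  row 19 [10011]: ((NOT 0 AND (0 OR NOT 1)) OR NOT 0) -> 1
  row 20 [10100]: ((NOT 1 AND (1 OR NOT 1)) OR NOT 0) -> 1
  row 21 [10101]: ((NOT 1 AND (1 OR NOT 1)) OR NOT 0) -> 1
  row 22 [10110]: ((NOT 1 AND (1 OR NOT 1)) OR NOT 0) -> 1
  row 23 [10111]: ((NOT 1 AND (1 OR NOT 1)) OR NOT 0) -> 1
  row 24 [11000]: ((NOT 0 AND (0 OR NOT 1)) OR NOT 1) -> 0
  row 25 [11001]: ((NOT 0 AND (0 OR NOT 1)) OR NOT 1) -> 0
  row 26 [11010]: ((NOT 0 AND (0 OR NOT 1)) OR NOT 1) -> 0
  row 27 [11011]: ((NOT 0 AND (0 OR NOT 1)) OR NOT 1) -> 0
  row 28 [11100]: ((NOT 1 AND (1 OR NOT 1)) OR NOT 1) -> 0
  row 29 [11101]: ((NOT 1 AND (1 OR NOT 1)) OR NOT 1) -> 0
  row 30 [11110]: ((NOT 1 AND (1 OR NOT 1)) OR NOT 1) -> 0
  row 31 [11111]: ((NOT 1 AND (1 OR NOT 1)) OR NOT 1) -> 0
Full result column, 4 rows per line (a,b,c fixed per line; d,e runs 00..11 left to right):
  rows 0-3 [a,b,c=000]: 1111  = hex F
  rows 4-7 [a,b,c=001]: 1111  = hex F
  rows 8-11 [a,b,c=010]: 1111  = hex F
  rows 12-15 [a,b,c=011]: 0000  = hex 0
  rows 16-19 [a,b,c=100]: 1111  = hex F
  rows 20-23 [a,b,c=101]: 1111  = hex F
  rows 24-27 [a,b,c=110]: 0000  = hex 0
  rows 28-31 [a,b,c=111]: 0000  = hex 0
Output column (row 0 .. row 31) = 11111111111100001111111100000000
Output column grouped in 4s = 1111 1111 1111 0000 1111 1111 0000 0000 = 0xFFF0FF00
Convert to decimal digit by digit (value = value*16 + digit):
  F -> 15
  15*16 + 15 (F) = 255
  255*16 + 15 (F) = 4095
  4095*16 + 0 = 65520
  65520*16 + 15 (F) = 1048335
  1048335*16 + 15 (F) = 16773375
  16773375*16 + 0 = 268374000
  268374000*16 + 0 = 4293984000
Decimal = 4293984000

4293984000


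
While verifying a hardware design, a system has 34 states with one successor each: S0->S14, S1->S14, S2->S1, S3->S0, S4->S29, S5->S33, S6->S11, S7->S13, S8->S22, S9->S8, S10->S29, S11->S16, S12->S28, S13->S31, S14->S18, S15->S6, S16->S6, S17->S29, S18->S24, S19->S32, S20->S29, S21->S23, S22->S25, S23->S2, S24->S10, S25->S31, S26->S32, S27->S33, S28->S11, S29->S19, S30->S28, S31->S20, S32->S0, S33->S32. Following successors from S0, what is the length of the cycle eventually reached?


Trace from S0 until a state repeats:
  S0 -> S14 -> S18 -> S24 -> S10 -> S29 -> S19 -> S32 -> S0
S0 first seen at step 0, revisited at step 8.
Cycle length = 8 - 0 = 8

8


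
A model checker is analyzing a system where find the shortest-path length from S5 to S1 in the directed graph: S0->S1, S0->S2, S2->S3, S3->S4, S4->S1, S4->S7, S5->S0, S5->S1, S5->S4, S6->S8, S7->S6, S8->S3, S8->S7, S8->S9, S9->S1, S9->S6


BFS layer-by-layer from S5:
  dist 0: {S5}
  dist 1: {S0, S1, S4}
  -> S1 reached at distance 1
Shortest path length = 1

1


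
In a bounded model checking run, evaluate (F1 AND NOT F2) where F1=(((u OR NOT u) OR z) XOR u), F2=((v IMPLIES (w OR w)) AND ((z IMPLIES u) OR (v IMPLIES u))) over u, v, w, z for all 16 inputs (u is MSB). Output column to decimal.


F1 = (((u OR NOT u) OR z) XOR u)
F2 = ((v IMPLIES (w OR w)) AND ((z IMPLIES u) OR (v IMPLIES u)))
Counterexample to F1=>F2 is where F1=1 and F2=0.
Evaluate each row (bits = u,v,w,z, MSB first):
  row 0 [0000]: F1=1 F2=1 -> F1&~F2 -> 0
  row 1 [0001]: F1=1 F2=1 -> F1&~F2 -> 0
  row 2 [0010]: F1=1 F2=1 -> F1&~F2 -> 0
  row 3 [0011]: F1=1 F2=1 -> F1&~F2 -> 0
  row 4 [0100]: F1=1 F2=0 -> F1&~F2 -> 1
  row 5 [0101]: F1=1 F2=0 -> F1&~F2 -> 1
  row 6 [0110]: F1=1 F2=1 -> F1&~F2 -> 0
  row 7 [0111]: F1=1 F2=0 -> F1&~F2 -> 1
  row 8 [1000]: F1=0 F2=1 -> F1&~F2 -> 0
  row 9 [1001]: F1=0 F2=1 -> F1&~F2 -> 0
  row 10 [1010]: F1=0 F2=1 -> F1&~F2 -> 0
  row 11 [1011]: F1=0 F2=1 -> F1&~F2 -> 0
  row 12 [1100]: F1=0 F2=0 -> F1&~F2 -> 0
  row 13 [1101]: F1=0 F2=0 -> F1&~F2 -> 0
  row 14 [1110]: F1=0 F2=1 -> F1&~F2 -> 0
  row 15 [1111]: F1=0 F2=1 -> F1&~F2 -> 0
Full result column, 4 rows per line (u,v fixed per line; w,z runs 00..11 left to right):
  rows 0-3 [u,v=00]: 0000  = hex 0
  rows 4-7 [u,v=01]: 1101  = hex D
  rows 8-11 [u,v=10]: 0000  = hex 0
  rows 12-15 [u,v=11]: 0000  = hex 0
Counterexample vector (row 0 .. row 15) = 0000110100000000
Output column grouped in 4s = 0000 1101 0000 0000 = 0x0D00
Convert to decimal digit by digit (value = value*16 + digit):
  0 -> 0
  0*16 + 13 (D) = 13
  13*16 + 0 = 208
  208*16 + 0 = 3328
Decimal = 3328

3328


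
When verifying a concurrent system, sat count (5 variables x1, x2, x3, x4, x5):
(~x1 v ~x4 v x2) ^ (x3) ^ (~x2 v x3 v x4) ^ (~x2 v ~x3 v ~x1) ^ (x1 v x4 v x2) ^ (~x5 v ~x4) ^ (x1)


CNF with 7 clauses over 5 vars (32 assignments).
An assignment satisfies CNF iff every clause has >=1 true literal.
Check each row (bits = x1,x2,x3,x4,x5; clause T/F shown):
  row 0 [00000]: clauses=TFTTFTF -> 0
  row 1 [00001]: clauses=TFTTFTF -> 0
  row 2 [00010]: clauses=TFTTTTF -> 0
  row 3 [00011]: clauses=TFTTTFF -> 0
  row 4 [00100]: clauses=TTTTFTF -> 0
  row 5 [00101]: clauses=TTTTFTF -> 0
  row 6 [00110]: clauses=TTTTTTF -> 0
  row 7 [00111]: clauses=TTTTTFF -> 0
  row 8 [01000]: clauses=TFFTTTF -> 0
  row 9 [01001]: clauses=TFFTTTF -> 0
  row 10 [01010]: clauses=TFTTTTF -> 0
  row 11 [01011]: clauses=TFTTTFF -> 0
  row 12 [01100]: clauses=TTTTTTF -> 0
  row 13 [01101]: clauses=TTTTTTF -> 0
  row 14 [01110]: clauses=TTTTTTF -> 0
  row 15 [01111]: clauses=TTTTTFF -> 0
  row 16 [10000]: clauses=TFTTTTT -> 0
  row 17 [10001]: clauses=TFTTTTT -> 0
  row 18 [10010]: clauses=FFTTTTT -> 0
  row 19 [10011]: clauses=FFTTTFT -> 0
  row 20 [10100]: clauses=TTTTTTT -> 1
  row 21 [10101]: clauses=TTTTTTT -> 1
  row 22 [10110]: clauses=FTTTTTT -> 0
  row 23 [10111]: clauses=FTTTTFT -> 0
  row 24 [11000]: clauses=TFFTTTT -> 0
  row 25 [11001]: clauses=TFFTTTT -> 0
  row 26 [11010]: clauses=TFTTTTT -> 0
  row 27 [11011]: clauses=TFTTTFT -> 0
  row 28 [11100]: clauses=TTTFTTT -> 0
  row 29 [11101]: clauses=TTTFTTT -> 0
  row 30 [11110]: clauses=TTTFTTT -> 0
  row 31 [11111]: clauses=TTTFTFT -> 0
Full result column, 8 rows per line (x1,x2 fixed per line; x3,x4,x5 runs 000..111 left to right):
  rows 0-7 [x1,x2=00]: 00000000  (ones: 0)
  rows 8-15 [x1,x2=01]: 00000000  (ones: 0)
  rows 16-23 [x1,x2=10]: 00001100  (ones: 2)
  rows 24-31 [x1,x2=11]: 00000000  (ones: 0)
Satisfying assignments = 0+0+2+0 = 2

2


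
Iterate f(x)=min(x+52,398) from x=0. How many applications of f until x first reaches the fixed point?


Step 1: x=0, cap=398, increment=52
Step 2: x grows by 52 each step until capped at 398; fixed point is x=398
Step 3: iterations = ceil(398/52) = 8

8


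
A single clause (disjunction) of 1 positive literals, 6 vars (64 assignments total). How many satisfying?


Step 1: Total=2^6=64
Step 2: Unsat when all 1 false: 2^5=32
Step 3: Sat=64-32=32

32


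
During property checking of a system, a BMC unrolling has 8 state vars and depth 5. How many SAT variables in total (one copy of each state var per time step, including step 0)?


BMC unrolls to depth k, creating one copy of each state var for steps 0..k.
Step count = 5 + 1 = 6 (steps 0 through 5)
Vars per step = 8
Total = 8 * 6 = 48

48
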